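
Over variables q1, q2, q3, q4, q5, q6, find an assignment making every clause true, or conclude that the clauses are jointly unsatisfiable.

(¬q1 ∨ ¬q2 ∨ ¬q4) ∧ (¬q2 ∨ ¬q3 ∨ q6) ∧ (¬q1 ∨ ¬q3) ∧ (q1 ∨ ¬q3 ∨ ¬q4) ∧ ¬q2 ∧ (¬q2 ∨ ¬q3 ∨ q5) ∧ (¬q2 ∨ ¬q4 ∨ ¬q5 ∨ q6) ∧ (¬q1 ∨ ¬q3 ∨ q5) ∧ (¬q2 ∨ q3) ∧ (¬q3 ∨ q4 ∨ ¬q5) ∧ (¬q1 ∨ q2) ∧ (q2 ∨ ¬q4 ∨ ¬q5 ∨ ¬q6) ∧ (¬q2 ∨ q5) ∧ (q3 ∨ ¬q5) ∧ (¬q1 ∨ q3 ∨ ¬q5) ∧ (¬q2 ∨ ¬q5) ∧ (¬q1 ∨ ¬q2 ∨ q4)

Unit clause (¬q2) forces q2 = False.
In (¬q1 ∨ q2) only ¬q1 is left, so q1 = False.
Set q3 = False.
  then (q3 ∨ ¬q5) forces q5 = False.
Set q4 = False.
Set q6 = True.
All clauses satisfied.

q1 = False; q2 = False; q3 = False; q4 = False; q5 = False; q6 = True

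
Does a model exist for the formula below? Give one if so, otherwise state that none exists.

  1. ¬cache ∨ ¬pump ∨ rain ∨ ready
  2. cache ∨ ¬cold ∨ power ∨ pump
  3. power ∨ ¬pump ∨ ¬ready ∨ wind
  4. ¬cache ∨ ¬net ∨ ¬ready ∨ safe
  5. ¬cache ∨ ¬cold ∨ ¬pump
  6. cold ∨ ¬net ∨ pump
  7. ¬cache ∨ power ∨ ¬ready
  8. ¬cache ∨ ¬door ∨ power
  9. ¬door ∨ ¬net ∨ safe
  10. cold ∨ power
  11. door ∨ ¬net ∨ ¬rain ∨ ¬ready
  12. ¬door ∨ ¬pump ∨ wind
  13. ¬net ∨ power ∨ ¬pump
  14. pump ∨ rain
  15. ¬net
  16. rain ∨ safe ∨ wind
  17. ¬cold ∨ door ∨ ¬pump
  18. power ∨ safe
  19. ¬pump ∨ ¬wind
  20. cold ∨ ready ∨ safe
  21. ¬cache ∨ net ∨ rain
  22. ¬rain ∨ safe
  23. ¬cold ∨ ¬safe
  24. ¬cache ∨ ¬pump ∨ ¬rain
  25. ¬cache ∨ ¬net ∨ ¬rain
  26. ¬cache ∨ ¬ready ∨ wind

Unit clause (¬net) forces net = False.
Set cache = False.
Set ready = True.
Set rain = True.
  then (¬rain ∨ safe) forces safe = True.
  then (¬cold ∨ ¬safe) forces cold = False.
  then (cold ∨ power) forces power = True.
Set door = False.
Set wind = False.
Set pump = True.
All clauses satisfied.

net=F; cache=F; ready=T; rain=T; power=T; door=F; wind=F; cold=F; safe=T; pump=T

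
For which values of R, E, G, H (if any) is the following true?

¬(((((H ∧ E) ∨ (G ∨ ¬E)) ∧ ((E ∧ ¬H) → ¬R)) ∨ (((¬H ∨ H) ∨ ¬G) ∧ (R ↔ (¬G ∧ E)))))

R = True, E = True, G = True, H = False

  ¬(((((H ∧ E) ∨ (G ∨ ¬E)) ∧ ((E ∧ ¬H) → ¬R)) ∨ (((¬H ∨ H) ∨ ¬G) ∧ (R ↔ (¬G ∧ E))))) = True
    (((H ∧ E) ∨ (G ∨ ¬E)) ∧ ((E ∧ ¬H) → ¬R)) ∨ (((¬H ∨ H) ∨ ¬G) ∧ (R ↔ (¬G ∧ E))) = False
      ((H ∧ E) ∨ (G ∨ ¬E)) ∧ ((E ∧ ¬H) → ¬R) = False
        (H ∧ E) ∨ (G ∨ ¬E) = True
          H ∧ E = False
          G ∨ ¬E = True
            ¬E = False
        (E ∧ ¬H) → ¬R = False
          E ∧ ¬H = True
            ¬H = True
          ¬R = False
      ((¬H ∨ H) ∨ ¬G) ∧ (R ↔ (¬G ∧ E)) = False
        (¬H ∨ H) ∨ ¬G = True
          ¬H ∨ H = True
            ¬H = True
          ¬G = False
        R ↔ (¬G ∧ E) = False
          ¬G ∧ E = False
            ¬G = False
The formula evaluates to True.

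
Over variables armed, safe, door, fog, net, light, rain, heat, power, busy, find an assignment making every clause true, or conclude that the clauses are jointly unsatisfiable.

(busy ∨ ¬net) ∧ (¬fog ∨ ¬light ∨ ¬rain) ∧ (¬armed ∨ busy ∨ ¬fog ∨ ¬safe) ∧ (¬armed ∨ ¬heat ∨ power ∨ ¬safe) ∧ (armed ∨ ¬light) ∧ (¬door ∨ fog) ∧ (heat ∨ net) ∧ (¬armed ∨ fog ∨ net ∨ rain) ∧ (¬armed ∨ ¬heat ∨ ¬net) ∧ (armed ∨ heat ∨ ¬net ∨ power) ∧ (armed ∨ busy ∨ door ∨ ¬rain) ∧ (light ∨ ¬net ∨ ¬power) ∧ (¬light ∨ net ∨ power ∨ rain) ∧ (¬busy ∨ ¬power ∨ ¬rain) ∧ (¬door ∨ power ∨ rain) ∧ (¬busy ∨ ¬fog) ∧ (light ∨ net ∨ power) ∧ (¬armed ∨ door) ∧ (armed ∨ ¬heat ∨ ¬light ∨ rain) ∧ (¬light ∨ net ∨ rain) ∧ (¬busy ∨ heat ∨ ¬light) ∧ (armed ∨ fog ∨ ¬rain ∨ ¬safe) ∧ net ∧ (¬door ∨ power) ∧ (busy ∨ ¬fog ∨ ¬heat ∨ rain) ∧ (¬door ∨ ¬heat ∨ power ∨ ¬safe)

armed = False; safe = False; door = False; fog = False; net = True; light = False; rain = True; heat = True; power = False; busy = True

Unit clause (net) forces net = True.
In (busy ∨ ¬net) only busy is left, so busy = True.
In (¬busy ∨ ¬fog) only ¬fog is left, so fog = False.
In (¬door ∨ fog) only ¬door is left, so door = False.
In (¬armed ∨ door) only ¬armed is left, so armed = False.
In (armed ∨ ¬light) only ¬light is left, so light = False.
In (light ∨ ¬net ∨ ¬power) only ¬power is left, so power = False.
In (armed ∨ heat ∨ ¬net ∨ power) only heat is left, so heat = True.
Set safe = False.
Set rain = True.
All clauses satisfied.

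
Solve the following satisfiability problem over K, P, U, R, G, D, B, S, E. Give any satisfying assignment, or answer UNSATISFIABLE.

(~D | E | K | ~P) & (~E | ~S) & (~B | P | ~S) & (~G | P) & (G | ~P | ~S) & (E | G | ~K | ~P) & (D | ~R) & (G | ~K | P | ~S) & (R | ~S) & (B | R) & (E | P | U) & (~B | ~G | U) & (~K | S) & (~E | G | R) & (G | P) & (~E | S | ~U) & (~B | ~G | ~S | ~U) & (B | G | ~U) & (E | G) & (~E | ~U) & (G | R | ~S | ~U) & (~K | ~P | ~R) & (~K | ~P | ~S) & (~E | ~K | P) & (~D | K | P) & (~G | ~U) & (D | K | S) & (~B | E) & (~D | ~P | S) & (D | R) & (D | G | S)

Unsatisfiable — no assignment works.

Case D = True:
  If P = True:
    (~D | ~P | S) forces S = True.
    (~E | ~S) forces E = False.
    (~D | E | K | ~P) forces K = True.
    clause (~K | ~P | ~S) is falsified.
  If P = False:
    (~G | P) forces G = False.
    clause (G | P) is falsified.
  Every sub-case reaches a contradiction.
Case D = False:
  (D | ~R) forces R = False.
  Clause (D | R) is falsified — contradiction.
Both cases fail, so the formula is unsatisfiable.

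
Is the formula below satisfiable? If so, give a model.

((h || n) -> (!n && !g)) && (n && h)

Case n = True: the conjunct (h || n) -> (!n && !g) becomes (h || True) -> (False && !g) = False.
Case n = False: the conjunct n is False.
Both cases fail — unsatisfiable.

Unsatisfiable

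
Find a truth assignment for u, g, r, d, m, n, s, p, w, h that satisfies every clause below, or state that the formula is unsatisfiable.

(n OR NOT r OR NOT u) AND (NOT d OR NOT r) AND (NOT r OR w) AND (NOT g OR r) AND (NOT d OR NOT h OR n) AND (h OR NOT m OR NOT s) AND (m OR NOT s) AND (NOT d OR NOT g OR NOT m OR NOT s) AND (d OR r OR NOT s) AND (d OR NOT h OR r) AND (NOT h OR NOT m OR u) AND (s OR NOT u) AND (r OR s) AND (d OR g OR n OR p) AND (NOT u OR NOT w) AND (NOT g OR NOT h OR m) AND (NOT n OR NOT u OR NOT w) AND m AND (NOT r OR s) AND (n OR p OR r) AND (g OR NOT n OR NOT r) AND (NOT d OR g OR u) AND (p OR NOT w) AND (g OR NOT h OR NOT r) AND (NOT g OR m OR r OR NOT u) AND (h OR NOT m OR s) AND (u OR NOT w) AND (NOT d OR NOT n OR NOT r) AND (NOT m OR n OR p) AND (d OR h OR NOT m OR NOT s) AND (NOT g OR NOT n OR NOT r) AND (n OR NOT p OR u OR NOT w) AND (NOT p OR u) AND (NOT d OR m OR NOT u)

Unit clause (m) forces m = True.
Try u = False:
  (NOT h OR NOT m OR u) forces h = False.
  (h OR NOT m OR NOT s) forces s = False.
  clause (h OR NOT m OR s) is falsified — backtrack.
So u = True.
  then (s OR NOT u) forces s = True.
  then (NOT u OR NOT w) forces w = False.
  then (NOT r OR w) forces r = False.
  then (NOT g OR r) forces g = False.
  then (h OR NOT m OR NOT s) forces h = True.
  then (d OR r OR NOT s) forces d = True.
  then (NOT d OR NOT h OR n) forces n = True.
Set p = False.
All clauses satisfied.

u: True, g: False, r: False, d: True, m: True, n: True, s: True, p: False, w: False, h: True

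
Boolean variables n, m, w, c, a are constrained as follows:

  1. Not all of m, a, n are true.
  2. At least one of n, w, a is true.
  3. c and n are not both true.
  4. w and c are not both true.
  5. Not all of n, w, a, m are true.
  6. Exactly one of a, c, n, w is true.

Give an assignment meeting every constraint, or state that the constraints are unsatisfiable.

n: False, m: True, w: True, c: False, a: False

  (1) {m, a, n}: 1/3 true — not all ✓
  (2) {n, w, a}: 1 true — at least one ✓
  (3) c=F, n=F — not both ✓
  (4) w=T, c=F — not both ✓
  (5) {n, w, a, m}: 2/4 true — not all ✓
  (6) {a, c, n, w}: 1 true — exactly one ✓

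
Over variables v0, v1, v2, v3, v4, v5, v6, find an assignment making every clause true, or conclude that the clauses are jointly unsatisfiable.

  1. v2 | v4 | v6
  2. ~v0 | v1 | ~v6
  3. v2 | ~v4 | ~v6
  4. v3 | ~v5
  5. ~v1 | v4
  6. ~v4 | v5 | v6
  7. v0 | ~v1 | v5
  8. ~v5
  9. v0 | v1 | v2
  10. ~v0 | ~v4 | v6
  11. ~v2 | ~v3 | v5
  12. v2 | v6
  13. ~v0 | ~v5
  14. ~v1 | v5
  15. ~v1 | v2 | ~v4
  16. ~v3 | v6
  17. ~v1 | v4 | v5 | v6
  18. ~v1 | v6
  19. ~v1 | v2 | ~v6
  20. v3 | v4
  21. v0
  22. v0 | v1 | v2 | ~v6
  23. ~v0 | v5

The formula is unsatisfiable.

Case v0 = True:
  (~v5) forces v5 = False.
  Clause (~v0 | v5) is falsified — contradiction.
Case v0 = False:
  Clause (v0) is falsified — contradiction.
Both cases fail, so the formula is unsatisfiable.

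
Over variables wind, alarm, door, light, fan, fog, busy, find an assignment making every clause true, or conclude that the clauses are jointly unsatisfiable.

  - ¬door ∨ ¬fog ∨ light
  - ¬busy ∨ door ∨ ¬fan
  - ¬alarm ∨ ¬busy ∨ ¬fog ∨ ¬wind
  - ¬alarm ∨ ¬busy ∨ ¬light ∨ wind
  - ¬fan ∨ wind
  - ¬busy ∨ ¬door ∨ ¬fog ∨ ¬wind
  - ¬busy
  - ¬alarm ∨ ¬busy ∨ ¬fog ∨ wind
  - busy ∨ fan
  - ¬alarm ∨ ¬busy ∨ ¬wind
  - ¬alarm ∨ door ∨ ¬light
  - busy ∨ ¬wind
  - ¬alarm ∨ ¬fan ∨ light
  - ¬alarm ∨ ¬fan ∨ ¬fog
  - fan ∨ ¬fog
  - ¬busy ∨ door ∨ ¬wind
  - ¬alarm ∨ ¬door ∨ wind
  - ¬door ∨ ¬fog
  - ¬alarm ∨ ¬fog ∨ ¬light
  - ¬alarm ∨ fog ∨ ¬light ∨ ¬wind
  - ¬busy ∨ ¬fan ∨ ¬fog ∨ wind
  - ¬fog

Unsatisfiable — no assignment works.

Case busy = True:
  Clause (¬busy) is falsified — contradiction.
Case busy = False:
  (busy ∨ fan) forces fan = True.
  (¬fan ∨ wind) forces wind = True.
  Clause (busy ∨ ¬wind) is falsified — contradiction.
Both cases fail, so the formula is unsatisfiable.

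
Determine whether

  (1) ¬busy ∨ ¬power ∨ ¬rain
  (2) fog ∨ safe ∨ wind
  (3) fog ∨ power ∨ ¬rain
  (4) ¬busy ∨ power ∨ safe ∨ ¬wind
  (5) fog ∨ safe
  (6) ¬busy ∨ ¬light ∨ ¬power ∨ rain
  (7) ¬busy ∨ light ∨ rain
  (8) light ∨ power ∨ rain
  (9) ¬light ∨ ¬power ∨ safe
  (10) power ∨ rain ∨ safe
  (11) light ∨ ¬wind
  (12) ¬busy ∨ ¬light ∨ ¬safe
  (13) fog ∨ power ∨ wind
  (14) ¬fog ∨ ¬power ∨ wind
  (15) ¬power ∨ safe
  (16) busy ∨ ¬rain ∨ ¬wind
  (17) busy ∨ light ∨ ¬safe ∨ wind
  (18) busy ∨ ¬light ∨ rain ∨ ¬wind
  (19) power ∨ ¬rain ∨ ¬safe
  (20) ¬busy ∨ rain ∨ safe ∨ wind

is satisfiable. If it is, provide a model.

fog = False, power = True, safe = True, wind = False, busy = False, light = True, rain = True

Set fog = False.
  then (fog ∨ safe) forces safe = True.
Try power = False:
  (fog ∨ power ∨ ¬rain) forces rain = False.
  (light ∨ power ∨ rain) forces light = True.
  (¬busy ∨ ¬light ∨ ¬safe) forces busy = False.
  (fog ∨ power ∨ wind) forces wind = True.
  clause (busy ∨ ¬light ∨ rain ∨ ¬wind) is falsified — backtrack.
So power = True.
Set wind = False.
Set busy = False.
  then (busy ∨ light ∨ ¬safe ∨ wind) forces light = True.
Set rain = True.
All clauses satisfied.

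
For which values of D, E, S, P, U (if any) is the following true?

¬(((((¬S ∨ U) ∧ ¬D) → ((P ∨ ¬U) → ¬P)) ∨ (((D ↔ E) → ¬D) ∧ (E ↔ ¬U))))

D: False, E: True, S: False, P: True, U: True

  ¬(((((¬S ∨ U) ∧ ¬D) → ((P ∨ ¬U) → ¬P)) ∨ (((D ↔ E) → ¬D) ∧ (E ↔ ¬U)))) = True
    (((¬S ∨ U) ∧ ¬D) → ((P ∨ ¬U) → ¬P)) ∨ (((D ↔ E) → ¬D) ∧ (E ↔ ¬U)) = False
      ((¬S ∨ U) ∧ ¬D) → ((P ∨ ¬U) → ¬P) = False
        (¬S ∨ U) ∧ ¬D = True
          ¬S ∨ U = True
            ¬S = True
          ¬D = True
        (P ∨ ¬U) → ¬P = False
          P ∨ ¬U = True
            ¬U = False
          ¬P = False
      ((D ↔ E) → ¬D) ∧ (E ↔ ¬U) = False
        (D ↔ E) → ¬D = True
          D ↔ E = False
          ¬D = True
        E ↔ ¬U = False
          ¬U = False
The formula evaluates to True.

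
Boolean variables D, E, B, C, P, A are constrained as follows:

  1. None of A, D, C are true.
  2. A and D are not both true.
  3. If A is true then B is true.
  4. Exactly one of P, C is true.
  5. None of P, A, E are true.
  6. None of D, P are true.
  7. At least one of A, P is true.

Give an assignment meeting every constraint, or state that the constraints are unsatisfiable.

Case P = True:
  Constraint (5) is violated (P=T) — contradiction.
Case P = False:
  (1) forces A = False.
  Constraint (7) is violated (A=F, P=F) — contradiction.
Both cases fail — unsatisfiable.

Unsatisfiable — no assignment works.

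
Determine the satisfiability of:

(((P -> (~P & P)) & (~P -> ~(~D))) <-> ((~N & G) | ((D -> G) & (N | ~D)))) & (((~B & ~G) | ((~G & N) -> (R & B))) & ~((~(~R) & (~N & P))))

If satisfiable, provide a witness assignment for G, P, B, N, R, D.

G: False, P: True, B: False, N: False, R: False, D: True

  ((P -> (~P & P)) & (~P -> ~(~D))) <-> ((~N & G) | ((D -> G) & (N | ~D))) = True
    (P -> (~P & P)) & (~P -> ~(~D)) = False
      P -> (~P & P) = False
        ~P & P = False
          ~P = False
      ~P -> ~(~D) = True
        ~P = False
        ~(~D) = True
          ~D = False
    (~N & G) | ((D -> G) & (N | ~D)) = False
      ~N & G = False
        ~N = True
      (D -> G) & (N | ~D) = False
        D -> G = False
        N | ~D = False
          ~D = False
  ((~B & ~G) | ((~G & N) -> (R & B))) & ~((~(~R) & (~N & P))) = True
    (~B & ~G) | ((~G & N) -> (R & B)) = True
      ~B & ~G = True
        ~B = True
        ~G = True
      (~G & N) -> (R & B) = True
        ~G & N = False
          ~G = True
        R & B = False
    ~((~(~R) & (~N & P))) = True
      ~(~R) & (~N & P) = False
        ~(~R) = False
          ~R = True
        ~N & P = True
          ~N = True
Both conjuncts True, so the formula holds.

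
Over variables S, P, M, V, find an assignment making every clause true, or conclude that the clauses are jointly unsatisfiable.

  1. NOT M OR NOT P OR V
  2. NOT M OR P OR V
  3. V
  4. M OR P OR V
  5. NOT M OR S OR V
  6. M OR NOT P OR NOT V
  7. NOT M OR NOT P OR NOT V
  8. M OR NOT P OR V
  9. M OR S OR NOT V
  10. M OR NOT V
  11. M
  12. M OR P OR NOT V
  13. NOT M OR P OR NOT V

No satisfying assignment exists.

Case M = True:
  (V) forces V = True.
  (NOT M OR NOT P OR NOT V) forces P = False.
  Clause (NOT M OR P OR NOT V) is falsified — contradiction.
Case M = False:
  Clause (M) is falsified — contradiction.
Both cases fail, so the formula is unsatisfiable.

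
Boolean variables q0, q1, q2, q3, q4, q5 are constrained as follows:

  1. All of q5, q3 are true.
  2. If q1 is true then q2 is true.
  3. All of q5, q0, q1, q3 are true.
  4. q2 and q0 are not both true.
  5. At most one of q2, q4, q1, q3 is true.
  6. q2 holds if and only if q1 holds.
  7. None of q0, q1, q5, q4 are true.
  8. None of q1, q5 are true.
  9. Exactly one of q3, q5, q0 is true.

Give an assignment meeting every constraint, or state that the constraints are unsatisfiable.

Unsatisfiable

Case q0 = True:
  Constraint (7) is violated (q0=T) — contradiction.
Case q0 = False:
  Constraint (3) is violated (q0=F) — contradiction.
Both cases fail — unsatisfiable.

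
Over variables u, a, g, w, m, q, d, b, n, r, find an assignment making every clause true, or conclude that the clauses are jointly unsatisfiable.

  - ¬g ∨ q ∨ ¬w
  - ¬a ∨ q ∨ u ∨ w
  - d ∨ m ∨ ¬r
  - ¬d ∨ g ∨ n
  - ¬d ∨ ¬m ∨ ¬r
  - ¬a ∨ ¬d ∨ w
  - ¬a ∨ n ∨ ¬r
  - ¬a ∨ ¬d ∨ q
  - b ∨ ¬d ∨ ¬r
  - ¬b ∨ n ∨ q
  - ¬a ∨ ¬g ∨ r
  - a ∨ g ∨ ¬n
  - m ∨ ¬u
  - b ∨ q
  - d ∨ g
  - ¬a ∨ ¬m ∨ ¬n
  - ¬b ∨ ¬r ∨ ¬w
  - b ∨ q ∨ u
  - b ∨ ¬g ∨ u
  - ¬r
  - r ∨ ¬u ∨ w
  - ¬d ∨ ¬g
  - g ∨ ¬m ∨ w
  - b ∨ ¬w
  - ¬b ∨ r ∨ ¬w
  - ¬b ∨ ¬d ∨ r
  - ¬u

Unit clause (¬r) forces r = False.
Unit clause (¬u) forces u = False.
Set a = False.
Try g = False:
  (a ∨ g ∨ ¬n) forces n = False.
  (¬d ∨ g ∨ n) forces d = False.
  clause (d ∨ g) is falsified — backtrack.
So g = True.
  then (b ∨ ¬g ∨ u) forces b = True.
  then (¬d ∨ ¬g) forces d = False.
  then (¬b ∨ r ∨ ¬w) forces w = False.
Set m = True.
Set q = True.
Set n = True.
All clauses satisfied.

u = False; a = False; g = True; w = False; m = True; q = True; d = False; b = True; n = True; r = False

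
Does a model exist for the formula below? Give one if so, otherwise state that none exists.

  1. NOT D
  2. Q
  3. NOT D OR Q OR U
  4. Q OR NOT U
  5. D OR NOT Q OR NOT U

Q=T, D=F, U=F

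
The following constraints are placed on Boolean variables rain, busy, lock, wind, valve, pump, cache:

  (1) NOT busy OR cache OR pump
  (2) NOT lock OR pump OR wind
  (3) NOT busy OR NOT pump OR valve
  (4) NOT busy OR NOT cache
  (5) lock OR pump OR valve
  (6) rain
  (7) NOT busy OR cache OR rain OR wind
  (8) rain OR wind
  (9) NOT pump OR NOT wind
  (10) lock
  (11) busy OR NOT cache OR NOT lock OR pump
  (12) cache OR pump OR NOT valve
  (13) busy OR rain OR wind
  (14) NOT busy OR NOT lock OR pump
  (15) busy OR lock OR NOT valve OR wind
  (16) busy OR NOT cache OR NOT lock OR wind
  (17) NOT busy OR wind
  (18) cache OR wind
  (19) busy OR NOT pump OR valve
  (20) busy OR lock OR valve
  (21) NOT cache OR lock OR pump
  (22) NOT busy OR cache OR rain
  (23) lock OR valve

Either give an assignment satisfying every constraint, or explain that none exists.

rain = True, busy = False, lock = True, wind = True, valve = False, pump = False, cache = False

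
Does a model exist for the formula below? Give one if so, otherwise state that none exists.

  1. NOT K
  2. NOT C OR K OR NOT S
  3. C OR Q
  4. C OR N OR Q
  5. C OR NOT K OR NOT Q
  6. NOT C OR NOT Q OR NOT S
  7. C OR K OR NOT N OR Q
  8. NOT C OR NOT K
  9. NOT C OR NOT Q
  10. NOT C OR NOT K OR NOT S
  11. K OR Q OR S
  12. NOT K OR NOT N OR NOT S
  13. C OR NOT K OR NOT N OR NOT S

S=T, N=F, K=F, C=F, Q=T

Unit clause (NOT K) forces K = False.
Set S = True.
  then (NOT C OR K OR NOT S) forces C = False.
  then (C OR Q) forces Q = True.
Set N = False.
All clauses satisfied.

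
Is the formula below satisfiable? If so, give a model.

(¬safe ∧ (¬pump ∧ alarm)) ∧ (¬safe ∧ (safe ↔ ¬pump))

UNSATISFIABLE

Case safe = True: the conjunct ¬safe is False.
Case safe = False: the formula simplifies to (¬pump ∧ alarm) ∧ pump.
  pump = True: the conjunct ¬pump is False.
  pump = False: the conjunct pump is False.
Both cases fail — unsatisfiable.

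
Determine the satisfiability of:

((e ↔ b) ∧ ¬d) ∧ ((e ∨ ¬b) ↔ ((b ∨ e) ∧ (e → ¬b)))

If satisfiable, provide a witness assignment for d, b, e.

No satisfying assignment exists.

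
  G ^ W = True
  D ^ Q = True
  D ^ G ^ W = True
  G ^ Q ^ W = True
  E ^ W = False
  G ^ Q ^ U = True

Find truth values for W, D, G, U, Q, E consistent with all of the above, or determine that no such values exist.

No satisfying assignment exists.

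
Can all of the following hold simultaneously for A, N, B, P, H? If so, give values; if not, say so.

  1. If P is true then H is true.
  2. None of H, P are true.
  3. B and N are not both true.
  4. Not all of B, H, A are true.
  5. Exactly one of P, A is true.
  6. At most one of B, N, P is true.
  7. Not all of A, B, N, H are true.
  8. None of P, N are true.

A = True; N = False; B = False; P = False; H = False

  (1) P=F ⇒ H: vacuous ✓
  (2) {H, P}: 0 true — none ✓
  (3) B=F, N=F — not both ✓
  (4) {B, H, A}: 1/3 true — not all ✓
  (5) {P, A}: 1 true — exactly one ✓
  (6) {B, N, P}: 0 true — at most one ✓
  (7) {A, B, N, H}: 1/4 true — not all ✓
  (8) {P, N}: 0 true — none ✓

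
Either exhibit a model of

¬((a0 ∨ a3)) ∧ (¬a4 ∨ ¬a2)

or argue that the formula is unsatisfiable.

a0=F; a2=F; a3=F; a4=T

  ¬((a0 ∨ a3)) = True
    a0 ∨ a3 = False
  ¬a4 ∨ ¬a2 = True
    ¬a4 = False
    ¬a2 = True
Both conjuncts True, so the formula holds.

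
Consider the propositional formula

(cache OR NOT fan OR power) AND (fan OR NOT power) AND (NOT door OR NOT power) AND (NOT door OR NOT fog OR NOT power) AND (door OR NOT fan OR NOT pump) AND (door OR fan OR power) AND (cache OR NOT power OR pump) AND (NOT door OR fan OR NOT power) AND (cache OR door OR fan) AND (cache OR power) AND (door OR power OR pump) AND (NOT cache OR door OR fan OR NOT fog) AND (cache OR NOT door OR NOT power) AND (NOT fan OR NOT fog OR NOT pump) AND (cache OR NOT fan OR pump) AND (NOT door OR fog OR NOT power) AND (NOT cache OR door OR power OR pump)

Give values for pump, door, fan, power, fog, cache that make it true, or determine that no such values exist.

pump: False, door: False, fan: True, power: True, fog: False, cache: True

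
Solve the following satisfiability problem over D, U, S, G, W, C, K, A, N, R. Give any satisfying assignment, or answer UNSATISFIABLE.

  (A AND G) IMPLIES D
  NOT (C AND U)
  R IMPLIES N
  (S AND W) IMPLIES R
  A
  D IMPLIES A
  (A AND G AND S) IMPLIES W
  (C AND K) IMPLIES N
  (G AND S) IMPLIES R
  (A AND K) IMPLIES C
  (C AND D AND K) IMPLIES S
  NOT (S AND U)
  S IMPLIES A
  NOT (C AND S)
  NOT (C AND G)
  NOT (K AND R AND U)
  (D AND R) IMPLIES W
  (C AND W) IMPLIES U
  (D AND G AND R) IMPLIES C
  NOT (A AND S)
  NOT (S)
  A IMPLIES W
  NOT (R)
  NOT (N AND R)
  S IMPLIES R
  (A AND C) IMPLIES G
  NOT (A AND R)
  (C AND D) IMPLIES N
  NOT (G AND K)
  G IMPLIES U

Unit clause (NOT S) forces S = False.
Unit clause (A) forces A = True.
Unit clause (NOT R) forces R = False.
In (NOT A OR W) only W is left, so W = True.
Set D = False.
  then (NOT A OR D OR NOT G) forces G = False.
  then (NOT A OR NOT C OR G) forces C = False.
  then (NOT A OR C OR NOT K) forces K = False.
Set U = True.
Set N = False.
All clauses satisfied.

D = False, U = True, S = False, G = False, W = True, C = False, K = False, A = True, N = False, R = False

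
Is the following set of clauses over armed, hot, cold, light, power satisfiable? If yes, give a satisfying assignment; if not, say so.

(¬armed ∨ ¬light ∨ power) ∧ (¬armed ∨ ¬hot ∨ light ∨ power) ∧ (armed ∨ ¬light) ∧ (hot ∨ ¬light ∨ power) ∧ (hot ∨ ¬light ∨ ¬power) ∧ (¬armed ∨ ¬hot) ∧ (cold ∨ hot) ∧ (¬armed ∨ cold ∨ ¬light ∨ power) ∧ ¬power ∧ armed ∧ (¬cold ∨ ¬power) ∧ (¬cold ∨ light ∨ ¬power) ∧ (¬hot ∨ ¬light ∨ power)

armed: True, hot: False, cold: True, light: False, power: False

Unit clause (¬power) forces power = False.
Unit clause (armed) forces armed = True.
In (¬armed ∨ ¬light ∨ power) only ¬light is left, so light = False.
In (¬armed ∨ ¬hot ∨ light ∨ power) only ¬hot is left, so hot = False.
In (cold ∨ hot) only cold is left, so cold = True.
All clauses satisfied.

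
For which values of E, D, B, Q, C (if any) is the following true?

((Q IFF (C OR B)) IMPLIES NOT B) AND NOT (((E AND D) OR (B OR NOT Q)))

E = False, D = False, B = False, Q = True, C = True

  (Q IFF (C OR B)) IMPLIES NOT B = True
    Q IFF (C OR B) = True
      C OR B = True
    NOT B = True
  NOT (((E AND D) OR (B OR NOT Q))) = True
    (E AND D) OR (B OR NOT Q) = False
      E AND D = False
      B OR NOT Q = False
        NOT Q = False
Both conjuncts True, so the formula holds.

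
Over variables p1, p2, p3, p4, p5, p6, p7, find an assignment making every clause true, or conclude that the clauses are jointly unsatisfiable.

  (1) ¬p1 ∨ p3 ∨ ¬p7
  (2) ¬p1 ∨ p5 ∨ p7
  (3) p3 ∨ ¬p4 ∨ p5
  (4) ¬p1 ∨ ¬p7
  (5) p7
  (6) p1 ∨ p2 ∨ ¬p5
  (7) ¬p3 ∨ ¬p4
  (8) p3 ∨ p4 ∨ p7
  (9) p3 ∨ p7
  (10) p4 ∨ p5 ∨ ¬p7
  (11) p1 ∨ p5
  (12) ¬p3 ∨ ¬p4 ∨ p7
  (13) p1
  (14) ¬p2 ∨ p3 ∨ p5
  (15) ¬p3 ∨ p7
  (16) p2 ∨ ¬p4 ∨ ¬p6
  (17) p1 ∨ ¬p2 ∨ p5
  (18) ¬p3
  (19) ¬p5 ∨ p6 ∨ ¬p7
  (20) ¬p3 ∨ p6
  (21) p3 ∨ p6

No satisfying assignment exists.

Case p1 = True:
  (¬p1 ∨ ¬p7) forces p7 = False.
  Clause (p7) is falsified — contradiction.
Case p1 = False:
  Clause (p1) is falsified — contradiction.
Both cases fail, so the formula is unsatisfiable.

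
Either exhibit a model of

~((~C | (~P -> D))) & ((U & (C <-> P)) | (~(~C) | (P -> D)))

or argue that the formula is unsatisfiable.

P = False, C = True, U = True, D = False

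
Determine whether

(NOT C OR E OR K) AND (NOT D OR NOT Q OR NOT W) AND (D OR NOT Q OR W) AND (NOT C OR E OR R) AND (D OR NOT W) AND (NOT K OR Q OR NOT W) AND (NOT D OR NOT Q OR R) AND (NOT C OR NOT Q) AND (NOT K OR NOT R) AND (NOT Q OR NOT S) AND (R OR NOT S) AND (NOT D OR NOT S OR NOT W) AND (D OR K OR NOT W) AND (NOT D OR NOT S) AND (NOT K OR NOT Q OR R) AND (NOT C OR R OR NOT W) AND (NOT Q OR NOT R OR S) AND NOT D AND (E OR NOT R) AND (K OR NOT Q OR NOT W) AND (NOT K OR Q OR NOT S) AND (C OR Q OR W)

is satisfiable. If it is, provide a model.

C=T, Q=F, S=F, D=F, K=F, E=T, R=T, W=F

Unit clause (NOT D) forces D = False.
In (D OR NOT W) only NOT W is left, so W = False.
In (D OR NOT Q OR W) only NOT Q is left, so Q = False.
In (C OR Q OR W) only C is left, so C = True.
Set S = False.
Set K = False.
  then (NOT C OR E OR K) forces E = True.
Set R = True.
All clauses satisfied.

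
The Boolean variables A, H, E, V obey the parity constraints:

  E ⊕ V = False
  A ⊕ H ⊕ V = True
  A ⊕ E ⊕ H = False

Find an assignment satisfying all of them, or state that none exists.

Unsatisfiable — no assignment works.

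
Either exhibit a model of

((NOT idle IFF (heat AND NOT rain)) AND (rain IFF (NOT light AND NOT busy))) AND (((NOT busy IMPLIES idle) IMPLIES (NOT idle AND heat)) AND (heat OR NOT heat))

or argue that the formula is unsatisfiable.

heat: True, busy: False, rain: False, idle: False, light: True

  (NOT idle IFF (heat AND NOT rain)) AND (rain IFF (NOT light AND NOT busy)) = True
    NOT idle IFF (heat AND NOT rain) = True
      NOT idle = True
      heat AND NOT rain = True
        NOT rain = True
    rain IFF (NOT light AND NOT busy) = True
      NOT light AND NOT busy = False
        NOT light = False
        NOT busy = True
  ((NOT busy IMPLIES idle) IMPLIES (NOT idle AND heat)) AND (heat OR NOT heat) = True
    (NOT busy IMPLIES idle) IMPLIES (NOT idle AND heat) = True
      NOT busy IMPLIES idle = False
        NOT busy = True
      NOT idle AND heat = True
        NOT idle = True
    heat OR NOT heat = True
      NOT heat = False
Both conjuncts True, so the formula holds.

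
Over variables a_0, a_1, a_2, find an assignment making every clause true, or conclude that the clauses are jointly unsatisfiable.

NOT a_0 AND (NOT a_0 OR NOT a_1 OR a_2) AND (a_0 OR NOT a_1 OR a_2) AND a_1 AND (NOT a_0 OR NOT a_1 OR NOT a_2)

Unit clause (NOT a_0) forces a_0 = False.
Unit clause (a_1) forces a_1 = True.
In (a_0 OR NOT a_1 OR a_2) only a_2 is left, so a_2 = True.
Check each clause:
  (NOT a_0): NOT a_0 holds.
  (NOT a_0 OR NOT a_1 OR a_2): NOT a_0 holds.
  (a_0 OR NOT a_1 OR a_2): a_2 holds.
  (a_1): a_1 holds.
  (NOT a_0 OR NOT a_1 OR NOT a_2): NOT a_0 holds.
All clauses satisfied.

a_0 = False; a_1 = True; a_2 = True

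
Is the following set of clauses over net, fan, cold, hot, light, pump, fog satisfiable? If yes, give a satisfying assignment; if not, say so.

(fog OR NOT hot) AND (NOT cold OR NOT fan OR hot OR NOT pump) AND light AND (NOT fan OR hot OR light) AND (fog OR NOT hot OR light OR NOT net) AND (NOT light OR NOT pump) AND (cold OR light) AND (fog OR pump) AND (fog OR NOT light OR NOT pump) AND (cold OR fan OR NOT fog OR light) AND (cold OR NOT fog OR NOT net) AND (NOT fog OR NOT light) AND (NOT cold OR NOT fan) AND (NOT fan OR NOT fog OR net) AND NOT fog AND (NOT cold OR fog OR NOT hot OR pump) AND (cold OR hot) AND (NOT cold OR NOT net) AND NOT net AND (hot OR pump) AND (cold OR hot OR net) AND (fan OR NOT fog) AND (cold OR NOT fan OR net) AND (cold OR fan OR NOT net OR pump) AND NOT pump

Unsatisfiable — no assignment works.

Case light = True:
  (NOT light OR NOT pump) forces pump = False.
  (fog OR pump) forces fog = True.
  Clause (NOT fog OR NOT light) is falsified — contradiction.
Case light = False:
  Clause (light) is falsified — contradiction.
Both cases fail, so the formula is unsatisfiable.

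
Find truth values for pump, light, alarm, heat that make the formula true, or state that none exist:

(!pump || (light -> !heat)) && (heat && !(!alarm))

pump=T, light=F, alarm=T, heat=T

  !pump || (light -> !heat) = True
    !pump = False
    light -> !heat = True
      !heat = False
  heat && !(!alarm) = True
    !(!alarm) = True
      !alarm = False
Both conjuncts True, so the formula holds.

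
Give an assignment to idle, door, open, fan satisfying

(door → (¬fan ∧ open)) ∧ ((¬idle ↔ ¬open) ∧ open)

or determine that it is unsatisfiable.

idle: True; door: False; open: True; fan: True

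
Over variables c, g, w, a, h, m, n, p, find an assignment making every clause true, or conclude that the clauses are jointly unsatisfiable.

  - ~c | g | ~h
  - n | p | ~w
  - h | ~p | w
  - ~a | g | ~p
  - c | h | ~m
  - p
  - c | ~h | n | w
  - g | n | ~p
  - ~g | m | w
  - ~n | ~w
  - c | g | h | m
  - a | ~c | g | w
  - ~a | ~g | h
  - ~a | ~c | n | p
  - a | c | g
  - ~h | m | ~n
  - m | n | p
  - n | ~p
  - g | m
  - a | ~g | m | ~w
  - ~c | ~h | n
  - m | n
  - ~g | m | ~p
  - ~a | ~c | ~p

Unit clause (p) forces p = True.
In (n | ~p) only n is left, so n = True.
In (~n | ~w) only ~w is left, so w = False.
In (h | ~p | w) only h is left, so h = True.
In (~h | m | ~n) only m is left, so m = True.
Set c = False.
Set g = True.
Set a = False.
All clauses satisfied.

c = False, g = True, w = False, a = False, h = True, m = True, n = True, p = True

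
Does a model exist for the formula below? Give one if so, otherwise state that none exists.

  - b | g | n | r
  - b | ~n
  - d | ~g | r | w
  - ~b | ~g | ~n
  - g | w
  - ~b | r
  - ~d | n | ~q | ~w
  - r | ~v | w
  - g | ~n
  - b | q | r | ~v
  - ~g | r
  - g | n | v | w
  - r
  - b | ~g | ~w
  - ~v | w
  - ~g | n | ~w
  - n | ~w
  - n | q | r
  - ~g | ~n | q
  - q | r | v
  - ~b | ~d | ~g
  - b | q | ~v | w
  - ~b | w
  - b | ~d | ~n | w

w=F; b=F; n=F; r=T; d=T; g=T; q=T; v=F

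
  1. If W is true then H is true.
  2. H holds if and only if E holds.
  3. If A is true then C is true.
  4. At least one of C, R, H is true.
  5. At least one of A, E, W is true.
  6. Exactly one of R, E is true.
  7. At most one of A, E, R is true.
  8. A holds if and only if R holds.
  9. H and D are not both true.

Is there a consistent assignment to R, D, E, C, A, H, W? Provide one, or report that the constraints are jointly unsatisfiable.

R: False; D: False; E: True; C: False; A: False; H: True; W: False

  (1) W=F ⇒ H: vacuous ✓
  (2) H=T, E=T — same ✓
  (3) A=F ⇒ C: vacuous ✓
  (4) {C, R, H}: 1 true — at least one ✓
  (5) {A, E, W}: 1 true — at least one ✓
  (6) {R, E}: 1 true — exactly one ✓
  (7) {A, E, R}: 1 true — at most one ✓
  (8) A=F, R=F — same ✓
  (9) H=T, D=F — not both ✓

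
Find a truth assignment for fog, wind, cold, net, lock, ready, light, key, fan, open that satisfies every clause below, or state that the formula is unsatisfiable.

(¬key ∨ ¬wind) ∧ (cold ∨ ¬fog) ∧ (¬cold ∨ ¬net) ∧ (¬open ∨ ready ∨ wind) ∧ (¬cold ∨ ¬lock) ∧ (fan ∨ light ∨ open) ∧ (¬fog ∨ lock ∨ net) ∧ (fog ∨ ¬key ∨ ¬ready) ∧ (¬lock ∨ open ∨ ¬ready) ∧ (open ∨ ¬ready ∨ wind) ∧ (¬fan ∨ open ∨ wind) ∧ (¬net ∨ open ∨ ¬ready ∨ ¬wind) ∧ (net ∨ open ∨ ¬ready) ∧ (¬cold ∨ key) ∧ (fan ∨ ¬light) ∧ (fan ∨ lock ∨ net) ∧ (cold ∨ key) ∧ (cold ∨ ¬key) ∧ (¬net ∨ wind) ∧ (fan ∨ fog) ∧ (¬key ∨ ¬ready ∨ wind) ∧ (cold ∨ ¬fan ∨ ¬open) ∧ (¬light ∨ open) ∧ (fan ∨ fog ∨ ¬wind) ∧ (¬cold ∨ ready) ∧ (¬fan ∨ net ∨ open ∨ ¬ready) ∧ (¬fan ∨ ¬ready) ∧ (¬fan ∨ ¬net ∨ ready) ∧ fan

Unsatisfiable — no assignment works.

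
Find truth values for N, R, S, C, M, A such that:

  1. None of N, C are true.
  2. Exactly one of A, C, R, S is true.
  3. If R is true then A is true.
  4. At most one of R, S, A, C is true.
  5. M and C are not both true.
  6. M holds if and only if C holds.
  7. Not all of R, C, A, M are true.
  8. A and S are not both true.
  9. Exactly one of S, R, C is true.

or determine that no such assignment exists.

N = False; R = False; S = True; C = False; M = False; A = False

  (1) {N, C}: 0 true — none ✓
  (2) {A, C, R, S}: 1 true — exactly one ✓
  (3) R=F ⇒ A: vacuous ✓
  (4) {R, S, A, C}: 1 true — at most one ✓
  (5) M=F, C=F — not both ✓
  (6) M=F, C=F — same ✓
  (7) {R, C, A, M}: 0/4 true — not all ✓
  (8) A=F, S=T — not both ✓
  (9) {S, R, C}: 1 true — exactly one ✓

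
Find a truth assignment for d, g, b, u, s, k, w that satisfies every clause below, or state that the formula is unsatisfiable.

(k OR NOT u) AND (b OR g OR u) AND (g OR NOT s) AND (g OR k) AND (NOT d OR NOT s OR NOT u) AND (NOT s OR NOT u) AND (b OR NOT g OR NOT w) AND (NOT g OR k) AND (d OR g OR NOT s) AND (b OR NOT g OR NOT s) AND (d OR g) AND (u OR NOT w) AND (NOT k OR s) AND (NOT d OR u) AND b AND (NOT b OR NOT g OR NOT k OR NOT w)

d = False; g = True; b = True; u = False; s = True; k = True; w = False

Unit clause (b) forces b = True.
Try d = True:
  (NOT d OR u) forces u = True.
  (k OR NOT u) forces k = True.
  (NOT d OR NOT s OR NOT u) forces s = False.
  clause (NOT k OR s) is falsified — backtrack.
So d = False.
  then (d OR g) forces g = True.
  then (NOT g OR k) forces k = True.
  then (NOT k OR s) forces s = True.
  then (NOT b OR NOT g OR NOT k OR NOT w) forces w = False.
  then (NOT s OR NOT u) forces u = False.
All clauses satisfied.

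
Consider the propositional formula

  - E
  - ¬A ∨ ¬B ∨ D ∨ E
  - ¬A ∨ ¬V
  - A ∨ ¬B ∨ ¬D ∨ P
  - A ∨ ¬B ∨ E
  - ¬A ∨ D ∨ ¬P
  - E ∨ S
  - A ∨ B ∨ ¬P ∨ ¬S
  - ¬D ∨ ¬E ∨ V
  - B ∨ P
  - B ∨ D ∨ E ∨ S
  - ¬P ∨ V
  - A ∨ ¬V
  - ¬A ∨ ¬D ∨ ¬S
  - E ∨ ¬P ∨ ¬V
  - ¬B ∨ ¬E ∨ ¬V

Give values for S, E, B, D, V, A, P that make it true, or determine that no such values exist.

S: True, E: True, B: True, D: False, V: False, A: False, P: False

Unit clause (E) forces E = True.
Set S = True.
Set B = True.
  then (¬B ∨ ¬E ∨ ¬V) forces V = False.
  then (¬D ∨ ¬E ∨ V) forces D = False.
  then (¬P ∨ V) forces P = False.
Set A = False.
All clauses satisfied.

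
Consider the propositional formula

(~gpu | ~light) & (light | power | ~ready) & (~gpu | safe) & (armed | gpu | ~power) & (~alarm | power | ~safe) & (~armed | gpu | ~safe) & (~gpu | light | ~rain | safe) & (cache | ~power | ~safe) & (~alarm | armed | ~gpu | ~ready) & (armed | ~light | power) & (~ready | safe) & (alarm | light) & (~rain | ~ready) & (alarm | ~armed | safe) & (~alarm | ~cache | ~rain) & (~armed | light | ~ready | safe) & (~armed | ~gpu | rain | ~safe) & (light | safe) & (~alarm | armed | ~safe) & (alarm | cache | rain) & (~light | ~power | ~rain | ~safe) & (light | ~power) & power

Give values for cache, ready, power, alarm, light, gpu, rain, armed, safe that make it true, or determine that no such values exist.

cache: False, ready: False, power: True, alarm: True, light: True, gpu: False, rain: False, armed: True, safe: False

Unit clause (power) forces power = True.
In (light | ~power) only light is left, so light = True.
In (~gpu | ~light) only ~gpu is left, so gpu = False.
In (armed | gpu | ~power) only armed is left, so armed = True.
In (~armed | gpu | ~safe) only ~safe is left, so safe = False.
In (~ready | safe) only ~ready is left, so ready = False.
In (alarm | ~armed | safe) only alarm is left, so alarm = True.
Set cache = False.
Set rain = False.
All clauses satisfied.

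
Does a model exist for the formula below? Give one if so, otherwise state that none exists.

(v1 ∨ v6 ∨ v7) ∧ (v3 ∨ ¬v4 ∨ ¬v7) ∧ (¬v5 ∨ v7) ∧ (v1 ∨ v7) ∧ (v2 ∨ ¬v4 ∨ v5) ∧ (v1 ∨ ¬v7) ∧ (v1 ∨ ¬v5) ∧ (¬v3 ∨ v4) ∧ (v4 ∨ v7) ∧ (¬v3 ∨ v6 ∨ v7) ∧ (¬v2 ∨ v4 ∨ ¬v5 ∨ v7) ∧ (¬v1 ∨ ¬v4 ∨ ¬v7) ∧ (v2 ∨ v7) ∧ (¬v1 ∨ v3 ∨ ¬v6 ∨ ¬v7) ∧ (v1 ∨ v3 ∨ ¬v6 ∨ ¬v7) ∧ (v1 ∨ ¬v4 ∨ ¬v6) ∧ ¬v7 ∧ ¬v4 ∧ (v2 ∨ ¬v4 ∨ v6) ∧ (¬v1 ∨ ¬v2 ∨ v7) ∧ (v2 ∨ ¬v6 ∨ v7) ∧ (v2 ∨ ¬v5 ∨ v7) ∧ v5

The formula is unsatisfiable.

Case v5 = True:
  (¬v5 ∨ v7) forces v7 = True.
  Clause (¬v7) is falsified — contradiction.
Case v5 = False:
  Clause (v5) is falsified — contradiction.
Both cases fail, so the formula is unsatisfiable.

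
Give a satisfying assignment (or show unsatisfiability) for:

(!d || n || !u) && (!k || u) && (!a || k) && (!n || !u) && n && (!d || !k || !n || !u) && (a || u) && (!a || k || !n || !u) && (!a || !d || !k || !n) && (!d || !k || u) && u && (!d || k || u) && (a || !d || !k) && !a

No satisfying assignment exists.

Case n = True:
  (!n || !u) forces u = False.
  Clause (u) is falsified — contradiction.
Case n = False:
  Clause (n) is falsified — contradiction.
Both cases fail, so the formula is unsatisfiable.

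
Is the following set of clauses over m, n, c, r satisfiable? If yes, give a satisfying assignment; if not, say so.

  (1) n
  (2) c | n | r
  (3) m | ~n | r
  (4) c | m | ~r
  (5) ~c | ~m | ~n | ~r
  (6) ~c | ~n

m = True, n = True, c = False, r = False

Unit clause (n) forces n = True.
In (~c | ~n) only ~c is left, so c = False.
Try m = False:
  (m | ~n | r) forces r = True.
  clause (c | m | ~r) is falsified — backtrack.
So m = True.
Set r = False.
Check each clause:
  (n): n holds.
  (c | n | r): n holds.
  (m | ~n | r): m holds.
  (c | m | ~r): m holds.
  (~c | ~m | ~n | ~r): ~c holds.
  (~c | ~n): ~c holds.
All clauses satisfied.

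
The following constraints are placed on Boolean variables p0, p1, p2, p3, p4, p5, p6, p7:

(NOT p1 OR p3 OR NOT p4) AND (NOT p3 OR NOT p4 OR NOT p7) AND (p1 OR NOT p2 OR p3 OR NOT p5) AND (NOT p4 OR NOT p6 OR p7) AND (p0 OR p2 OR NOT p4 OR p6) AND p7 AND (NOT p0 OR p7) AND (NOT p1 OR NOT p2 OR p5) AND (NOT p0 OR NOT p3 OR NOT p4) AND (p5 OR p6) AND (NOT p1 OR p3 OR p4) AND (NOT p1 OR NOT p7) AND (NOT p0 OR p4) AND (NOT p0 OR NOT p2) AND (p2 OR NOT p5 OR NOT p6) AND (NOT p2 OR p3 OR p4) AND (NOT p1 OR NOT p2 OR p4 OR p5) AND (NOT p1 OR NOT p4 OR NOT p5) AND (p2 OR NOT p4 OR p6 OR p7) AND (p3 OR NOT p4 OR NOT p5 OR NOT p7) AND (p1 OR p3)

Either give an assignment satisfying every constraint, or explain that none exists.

p0: False, p1: False, p2: False, p3: True, p4: False, p5: False, p6: True, p7: True

Unit clause (p7) forces p7 = True.
In (NOT p1 OR NOT p7) only NOT p1 is left, so p1 = False.
In (p1 OR p3) only p3 is left, so p3 = True.
In (NOT p3 OR NOT p4 OR NOT p7) only NOT p4 is left, so p4 = False.
In (NOT p0 OR p4) only NOT p0 is left, so p0 = False.
Set p2 = False.
Set p5 = False.
  then (p5 OR p6) forces p6 = True.
All clauses satisfied.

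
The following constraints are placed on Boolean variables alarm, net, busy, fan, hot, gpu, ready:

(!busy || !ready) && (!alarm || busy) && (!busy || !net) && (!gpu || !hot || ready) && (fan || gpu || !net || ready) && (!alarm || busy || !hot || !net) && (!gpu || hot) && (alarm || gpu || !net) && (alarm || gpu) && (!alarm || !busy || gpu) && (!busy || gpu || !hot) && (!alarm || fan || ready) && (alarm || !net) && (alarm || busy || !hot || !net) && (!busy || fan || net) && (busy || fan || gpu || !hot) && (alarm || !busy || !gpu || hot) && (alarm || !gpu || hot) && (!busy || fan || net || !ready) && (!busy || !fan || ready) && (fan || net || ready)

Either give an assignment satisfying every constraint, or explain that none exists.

alarm: False; net: False; busy: False; fan: True; hot: True; gpu: True; ready: True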